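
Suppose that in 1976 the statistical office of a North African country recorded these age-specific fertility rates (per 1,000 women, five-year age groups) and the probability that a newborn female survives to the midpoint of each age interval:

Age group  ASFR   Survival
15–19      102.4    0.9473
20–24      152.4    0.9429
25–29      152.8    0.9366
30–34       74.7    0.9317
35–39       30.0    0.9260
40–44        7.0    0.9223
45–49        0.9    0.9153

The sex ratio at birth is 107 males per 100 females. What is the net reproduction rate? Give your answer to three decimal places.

Proportion female at birth = 100 / (100 + 107) = 0.48309.
Per-age-group product (5 × ASFR × survival probability):
  15–19: 5 × 102.4/1000 × 0.9473 = 0.48502
  20–24: 5 × 152.4/1000 × 0.9429 = 0.71849
  25–29: 5 × 152.8/1000 × 0.9366 = 0.71556
  30–34: 5 × 74.7/1000 × 0.9317 = 0.34799
  35–39: 5 × 30.0/1000 × 0.9260 = 0.13890
  40–44: 5 × 7.0/1000 × 0.9223 = 0.03228
  45–49: 5 × 0.9/1000 × 0.9153 = 0.00412
Sum = 2.44236
NRR = 0.48309 × 2.44236 = 1.17988

1.180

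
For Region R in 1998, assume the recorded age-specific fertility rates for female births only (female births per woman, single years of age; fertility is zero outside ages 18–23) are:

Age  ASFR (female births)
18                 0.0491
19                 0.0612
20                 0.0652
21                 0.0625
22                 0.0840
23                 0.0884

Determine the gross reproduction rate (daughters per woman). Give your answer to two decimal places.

Sum of female ASFRs = 0.0491 + 0.0612 + 0.0652 + 0.0625 + 0.0840 + 0.0884 = 0.4104
GRR = 0.4104

0.41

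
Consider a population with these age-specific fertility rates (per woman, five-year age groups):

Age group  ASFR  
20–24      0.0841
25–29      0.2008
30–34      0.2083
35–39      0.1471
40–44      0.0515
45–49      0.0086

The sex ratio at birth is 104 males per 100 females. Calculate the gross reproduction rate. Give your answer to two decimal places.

1.72

Proportion female at birth = 100 / (100 + 104) = 0.49020.
Sum of ASFRs = 0.0841 + 0.2008 + 0.2083 + 0.1471 + 0.0515 + 0.0086 = 0.7004
TFR = 5 × 0.7004 = 3.502
GRR = 0.49020 × 3.502 = 1.71668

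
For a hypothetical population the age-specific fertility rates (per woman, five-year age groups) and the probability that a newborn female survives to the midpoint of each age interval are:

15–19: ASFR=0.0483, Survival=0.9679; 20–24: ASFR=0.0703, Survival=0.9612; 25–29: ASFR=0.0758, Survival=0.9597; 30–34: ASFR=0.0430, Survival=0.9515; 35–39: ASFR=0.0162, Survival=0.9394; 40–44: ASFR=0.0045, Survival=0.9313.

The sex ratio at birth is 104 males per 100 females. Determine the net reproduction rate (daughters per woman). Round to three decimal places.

0.606

Proportion female at birth = 100 / (100 + 104) = 0.49020.
Each age group contributes 5 × ASFR × survival:
  15–19: 5 × 0.0483 × 0.9679 = 0.23375
  20–24: 5 × 0.0703 × 0.9612 = 0.33786
  25–29: 5 × 0.0758 × 0.9597 = 0.36373
  30–34: 5 × 0.0430 × 0.9515 = 0.20457
  35–39: 5 × 0.0162 × 0.9394 = 0.07609
  40–44: 5 × 0.0045 × 0.9313 = 0.02095
Sum = 1.23695
NRR = 0.49020 × 1.23695 = 0.60635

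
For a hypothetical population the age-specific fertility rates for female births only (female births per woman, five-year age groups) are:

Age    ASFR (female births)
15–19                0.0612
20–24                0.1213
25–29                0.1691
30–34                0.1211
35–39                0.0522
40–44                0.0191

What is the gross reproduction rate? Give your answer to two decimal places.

Sum of female ASFRs = 0.0612 + 0.1213 + 0.1691 + 0.1211 + 0.0522 + 0.0191 = 0.5440
GRR = 5 × 0.5440 = 2.72

2.72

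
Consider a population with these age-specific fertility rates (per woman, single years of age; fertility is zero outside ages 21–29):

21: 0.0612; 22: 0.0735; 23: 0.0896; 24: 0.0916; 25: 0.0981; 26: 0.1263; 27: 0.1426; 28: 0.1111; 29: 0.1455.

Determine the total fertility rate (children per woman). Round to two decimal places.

Sum of ASFRs = 0.0612 + 0.0735 + 0.0896 + 0.0916 + 0.0981 + 0.1263 + 0.1426 + 0.1111 + 0.1455 = 0.9395
TFR = 0.9395

0.94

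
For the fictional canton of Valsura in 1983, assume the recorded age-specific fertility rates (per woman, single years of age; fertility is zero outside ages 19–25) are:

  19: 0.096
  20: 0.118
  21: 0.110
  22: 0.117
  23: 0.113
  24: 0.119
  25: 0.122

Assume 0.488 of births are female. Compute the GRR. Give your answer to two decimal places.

0.39

Proportion female at birth = 0.488.
Sum of ASFRs = 0.096 + 0.118 + 0.110 + 0.117 + 0.113 + 0.119 + 0.122 = 0.795
TFR = 0.795
GRR = 0.488 × 0.795 = 0.38796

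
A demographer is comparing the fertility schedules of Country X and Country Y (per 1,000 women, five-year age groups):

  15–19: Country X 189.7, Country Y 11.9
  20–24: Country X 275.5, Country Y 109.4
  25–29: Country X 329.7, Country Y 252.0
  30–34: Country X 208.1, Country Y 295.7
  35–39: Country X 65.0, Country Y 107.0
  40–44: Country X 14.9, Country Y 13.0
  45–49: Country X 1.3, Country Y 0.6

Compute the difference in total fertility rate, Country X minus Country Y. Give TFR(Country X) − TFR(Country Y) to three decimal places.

1.473

Country X:
  Sum of ASFRs = 189.7 + 275.5 + 329.7 + 208.1 + 65.0 + 14.9 + 1.3 = 1084.2
  TFR = 5 × 1084.2 / 1000 = 5.421
Country Y:
  Sum of ASFRs = 11.9 + 109.4 + 252.0 + 295.7 + 107.0 + 13.0 + 0.6 = 789.6
  TFR = 5 × 789.6 / 1000 = 3.948
Difference = 5.421 − 3.948 = 1.473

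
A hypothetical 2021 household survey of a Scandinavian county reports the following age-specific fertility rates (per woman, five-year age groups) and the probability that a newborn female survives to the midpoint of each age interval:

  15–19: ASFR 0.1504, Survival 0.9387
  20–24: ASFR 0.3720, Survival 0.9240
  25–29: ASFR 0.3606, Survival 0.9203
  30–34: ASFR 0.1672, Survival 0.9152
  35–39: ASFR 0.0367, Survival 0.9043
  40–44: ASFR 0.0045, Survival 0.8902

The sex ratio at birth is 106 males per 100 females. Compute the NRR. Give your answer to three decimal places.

Proportion female at birth = 100 / (100 + 106) = 0.48544.
Weighting each age-specific rate by interval width and survival:
  15–19: 5 × 0.1504 × 0.9387 = 0.70590
  20–24: 5 × 0.3720 × 0.9240 = 1.71864
  25–29: 5 × 0.3606 × 0.9203 = 1.65930
  30–34: 5 × 0.1672 × 0.9152 = 0.76511
  35–39: 5 × 0.0367 × 0.9043 = 0.16594
  40–44: 5 × 0.0045 × 0.8902 = 0.02003
Sum = 5.03492
NRR = 0.48544 × 5.03492 = 2.44415

2.444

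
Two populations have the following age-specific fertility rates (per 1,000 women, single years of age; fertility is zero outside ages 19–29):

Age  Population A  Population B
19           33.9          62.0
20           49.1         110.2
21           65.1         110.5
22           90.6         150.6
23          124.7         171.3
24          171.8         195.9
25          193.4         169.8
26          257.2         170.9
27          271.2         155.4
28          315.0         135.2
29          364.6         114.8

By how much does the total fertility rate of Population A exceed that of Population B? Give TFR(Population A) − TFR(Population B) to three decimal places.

0.390

Population A:
  Sum of ASFRs = 33.9 + 49.1 + 65.1 + 90.6 + 124.7 + 171.8 + 193.4 + 257.2 + 271.2 + 315.0 + 364.6 = 1936.6
  TFR = 1936.6 / 1000 = 1.9366
Population B:
  Sum of ASFRs = 62.0 + 110.2 + 110.5 + 150.6 + 171.3 + 195.9 + 169.8 + 170.9 + 155.4 + 135.2 + 114.8 = 1546.6
  TFR = 1546.6 / 1000 = 1.5466
Difference = 1.9366 − 1.5466 = 0.39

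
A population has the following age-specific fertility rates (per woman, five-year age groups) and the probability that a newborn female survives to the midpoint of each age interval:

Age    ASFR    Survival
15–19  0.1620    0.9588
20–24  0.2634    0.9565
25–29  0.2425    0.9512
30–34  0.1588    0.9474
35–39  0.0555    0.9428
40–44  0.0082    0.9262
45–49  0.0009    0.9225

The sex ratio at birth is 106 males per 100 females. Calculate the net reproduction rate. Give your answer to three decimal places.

Proportion female at birth = 100 / (100 + 106) = 0.48544.
Each age group contributes 5 × ASFR × survival:
  15–19: 5 × 0.1620 × 0.9588 = 0.77663
  20–24: 5 × 0.2634 × 0.9565 = 1.25971
  25–29: 5 × 0.2425 × 0.9512 = 1.15333
  30–34: 5 × 0.1588 × 0.9474 = 0.75224
  35–39: 5 × 0.0555 × 0.9428 = 0.26163
  40–44: 5 × 0.0082 × 0.9262 = 0.03797
  45–49: 5 × 0.0009 × 0.9225 = 0.00415
Sum = 4.24566
NRR = 0.48544 × 4.24566 = 2.06101
An NRR exceeding 1 indicates intrinsic growth under these rates.

2.061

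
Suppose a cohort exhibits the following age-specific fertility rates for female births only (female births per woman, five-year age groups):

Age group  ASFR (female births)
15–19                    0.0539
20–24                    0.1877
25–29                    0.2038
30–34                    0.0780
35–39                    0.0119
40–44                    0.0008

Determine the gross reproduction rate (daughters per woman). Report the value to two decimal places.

2.68

Sum of female ASFRs = 0.0539 + 0.1877 + 0.2038 + 0.0780 + 0.0119 + 0.0008 = 0.5361
GRR = 5 × 0.5361 = 2.6805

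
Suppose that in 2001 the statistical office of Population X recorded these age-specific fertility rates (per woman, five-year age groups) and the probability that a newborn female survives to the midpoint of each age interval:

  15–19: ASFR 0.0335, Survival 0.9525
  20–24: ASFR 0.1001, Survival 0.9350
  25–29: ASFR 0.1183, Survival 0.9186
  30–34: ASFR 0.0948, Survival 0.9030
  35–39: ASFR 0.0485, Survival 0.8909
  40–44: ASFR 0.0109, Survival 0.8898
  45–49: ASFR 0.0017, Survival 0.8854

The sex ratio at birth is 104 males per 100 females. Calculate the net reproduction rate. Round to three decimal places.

0.917

Proportion female at birth = 100 / (100 + 104) = 0.49020.
Each age group contributes 5 × ASFR × survival:
  15–19: 5 × 0.0335 × 0.9525 = 0.15954
  20–24: 5 × 0.1001 × 0.9350 = 0.46797
  25–29: 5 × 0.1183 × 0.9186 = 0.54335
  30–34: 5 × 0.0948 × 0.9030 = 0.42802
  35–39: 5 × 0.0485 × 0.8909 = 0.21604
  40–44: 5 × 0.0109 × 0.8898 = 0.04849
  45–49: 5 × 0.0017 × 0.8854 = 0.00753
Sum = 1.87094
NRR = 0.49020 × 1.87094 = 0.91713
With NRR below 1 the population is below replacement fertility.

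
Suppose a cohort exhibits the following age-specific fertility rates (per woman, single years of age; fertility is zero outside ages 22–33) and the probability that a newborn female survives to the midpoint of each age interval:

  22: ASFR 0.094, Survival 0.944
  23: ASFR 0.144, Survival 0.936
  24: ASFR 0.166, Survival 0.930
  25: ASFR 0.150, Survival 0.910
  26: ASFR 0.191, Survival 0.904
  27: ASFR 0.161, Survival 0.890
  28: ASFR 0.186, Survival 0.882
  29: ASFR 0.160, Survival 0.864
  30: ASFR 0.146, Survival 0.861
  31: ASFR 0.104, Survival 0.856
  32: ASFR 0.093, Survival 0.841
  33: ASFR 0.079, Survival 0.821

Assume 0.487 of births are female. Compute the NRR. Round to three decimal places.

Proportion female at birth = 0.487.
Weighting each age-specific rate by interval width and survival:
  22: 1 × 0.094 × 0.944 = 0.08874
  23: 1 × 0.144 × 0.936 = 0.13478
  24: 1 × 0.166 × 0.930 = 0.15438
  25: 1 × 0.150 × 0.910 = 0.13650
  26: 1 × 0.191 × 0.904 = 0.17266
  27: 1 × 0.161 × 0.890 = 0.14329
  28: 1 × 0.186 × 0.882 = 0.16405
  29: 1 × 0.160 × 0.864 = 0.13824
  30: 1 × 0.146 × 0.861 = 0.12571
  31: 1 × 0.104 × 0.856 = 0.08902
  32: 1 × 0.093 × 0.841 = 0.07821
  33: 1 × 0.079 × 0.821 = 0.06486
Sum = 1.49044
NRR = 0.487 × 1.49044 = 0.72584
NRR < 1, so the cohort does not fully replace itself.

0.726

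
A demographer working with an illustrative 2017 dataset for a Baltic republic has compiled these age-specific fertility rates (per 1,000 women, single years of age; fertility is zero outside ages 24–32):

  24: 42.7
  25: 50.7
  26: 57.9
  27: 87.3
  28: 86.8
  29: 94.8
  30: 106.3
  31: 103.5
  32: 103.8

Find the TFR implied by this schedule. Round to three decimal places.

0.734

Sum of ASFRs = 42.7 + 50.7 + 57.9 + 87.3 + 86.8 + 94.8 + 106.3 + 103.5 + 103.8 = 733.8
TFR = 733.8 / 1000 = 0.7338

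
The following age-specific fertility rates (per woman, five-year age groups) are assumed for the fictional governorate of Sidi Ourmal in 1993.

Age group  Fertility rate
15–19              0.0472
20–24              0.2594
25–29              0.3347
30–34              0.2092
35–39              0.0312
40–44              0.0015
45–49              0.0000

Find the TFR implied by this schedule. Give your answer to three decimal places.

4.416

Sum of ASFRs = 0.0472 + 0.2594 + 0.3347 + 0.2092 + 0.0312 + 0.0015 + 0.0000 = 0.8832
TFR = 5 × 0.8832 = 4.416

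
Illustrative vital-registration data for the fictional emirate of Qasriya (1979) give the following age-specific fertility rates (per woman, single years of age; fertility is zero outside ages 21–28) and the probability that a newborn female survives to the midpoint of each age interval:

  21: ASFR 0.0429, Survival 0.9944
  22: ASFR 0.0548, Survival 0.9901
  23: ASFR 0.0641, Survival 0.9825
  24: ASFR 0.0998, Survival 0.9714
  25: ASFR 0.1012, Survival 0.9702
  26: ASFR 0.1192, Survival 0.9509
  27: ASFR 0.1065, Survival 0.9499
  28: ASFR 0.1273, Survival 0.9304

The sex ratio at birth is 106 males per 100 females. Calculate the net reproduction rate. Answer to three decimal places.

Proportion female at birth = 100 / (100 + 106) = 0.48544.
Per-age-group product (1 × ASFR × survival probability):
  21: 1 × 0.0429 × 0.9944 = 0.04266
  22: 1 × 0.0548 × 0.9901 = 0.05426
  23: 1 × 0.0641 × 0.9825 = 0.06298
  24: 1 × 0.0998 × 0.9714 = 0.09695
  25: 1 × 0.1012 × 0.9702 = 0.09818
  26: 1 × 0.1192 × 0.9509 = 0.11335
  27: 1 × 0.1065 × 0.9499 = 0.10116
  28: 1 × 0.1273 × 0.9304 = 0.11844
Sum = 0.68798
NRR = 0.48544 × 0.68798 = 0.33397

0.334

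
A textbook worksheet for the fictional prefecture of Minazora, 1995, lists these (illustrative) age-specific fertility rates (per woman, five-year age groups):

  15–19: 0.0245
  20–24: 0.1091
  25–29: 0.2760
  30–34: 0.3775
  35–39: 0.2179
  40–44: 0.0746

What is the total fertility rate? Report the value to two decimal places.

5.40

Sum of ASFRs = 0.0245 + 0.1091 + 0.2760 + 0.3775 + 0.2179 + 0.0746 = 1.0796
TFR = 5 × 1.0796 = 5.398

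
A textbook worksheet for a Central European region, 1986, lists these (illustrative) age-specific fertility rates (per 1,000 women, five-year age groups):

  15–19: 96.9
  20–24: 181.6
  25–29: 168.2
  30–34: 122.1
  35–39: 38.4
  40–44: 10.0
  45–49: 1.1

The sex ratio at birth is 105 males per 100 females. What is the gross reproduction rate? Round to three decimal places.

Proportion female at birth = 100 / (100 + 105) = 0.48780.
Sum of ASFRs = 96.9 + 181.6 + 168.2 + 122.1 + 38.4 + 10.0 + 1.1 = 618.3
TFR = 5 × 618.3 / 1000 = 3.0915
GRR = 0.48780 × 3.0915 = 1.50803

1.508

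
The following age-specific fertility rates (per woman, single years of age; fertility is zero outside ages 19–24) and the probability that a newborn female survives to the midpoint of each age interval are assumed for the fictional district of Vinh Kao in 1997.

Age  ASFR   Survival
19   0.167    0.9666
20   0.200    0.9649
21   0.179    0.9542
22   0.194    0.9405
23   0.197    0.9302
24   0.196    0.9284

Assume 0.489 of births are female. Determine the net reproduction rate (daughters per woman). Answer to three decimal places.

Proportion female at birth = 0.489.
Survival-weighted fertility by age (1·fₓ·Sₓ):
  19: 1 × 0.167 × 0.9666 = 0.16142
  20: 1 × 0.200 × 0.9649 = 0.19298
  21: 1 × 0.179 × 0.9542 = 0.17080
  22: 1 × 0.194 × 0.9405 = 0.18246
  23: 1 × 0.197 × 0.9302 = 0.18325
  24: 1 × 0.196 × 0.9284 = 0.18197
Sum = 1.07288
NRR = 0.489 × 1.07288 = 0.52464
With NRR below 1 the population is below replacement fertility.

0.525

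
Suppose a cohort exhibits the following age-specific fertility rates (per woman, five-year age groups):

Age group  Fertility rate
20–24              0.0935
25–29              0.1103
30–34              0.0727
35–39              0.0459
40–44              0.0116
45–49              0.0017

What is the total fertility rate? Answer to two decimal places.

1.68

Sum of ASFRs = 0.0935 + 0.1103 + 0.0727 + 0.0459 + 0.0116 + 0.0017 = 0.3357
TFR = 5 × 0.3357 = 1.6785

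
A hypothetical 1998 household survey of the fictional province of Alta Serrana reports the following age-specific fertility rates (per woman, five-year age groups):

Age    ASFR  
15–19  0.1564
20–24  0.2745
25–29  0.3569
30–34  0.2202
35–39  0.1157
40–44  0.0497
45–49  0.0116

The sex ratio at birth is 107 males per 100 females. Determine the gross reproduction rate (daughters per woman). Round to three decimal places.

2.862

Proportion female at birth = 100 / (100 + 107) = 0.48309.
Sum of ASFRs = 0.1564 + 0.2745 + 0.3569 + 0.2202 + 0.1157 + 0.0497 + 0.0116 = 1.1850
TFR = 5 × 1.1850 = 5.925
GRR = 0.48309 × 5.925 = 2.86231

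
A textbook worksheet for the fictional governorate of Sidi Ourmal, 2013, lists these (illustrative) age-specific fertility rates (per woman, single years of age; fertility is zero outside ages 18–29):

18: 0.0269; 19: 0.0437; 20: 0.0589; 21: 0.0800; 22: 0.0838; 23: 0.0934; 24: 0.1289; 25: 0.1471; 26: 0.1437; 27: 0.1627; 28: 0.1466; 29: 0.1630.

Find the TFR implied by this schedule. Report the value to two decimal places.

Sum of ASFRs = 0.0269 + 0.0437 + 0.0589 + 0.0800 + 0.0838 + 0.0934 + 0.1289 + 0.1471 + 0.1437 + 0.1627 + 0.1466 + 0.1630 = 1.2787
TFR = 1.2787

1.28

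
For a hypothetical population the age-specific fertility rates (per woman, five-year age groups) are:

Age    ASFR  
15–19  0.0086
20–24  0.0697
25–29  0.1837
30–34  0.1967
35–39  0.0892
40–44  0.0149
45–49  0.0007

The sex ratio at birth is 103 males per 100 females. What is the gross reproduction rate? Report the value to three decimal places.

Proportion female at birth = 100 / (100 + 103) = 0.49261.
Sum of ASFRs = 0.0086 + 0.0697 + 0.1837 + 0.1967 + 0.0892 + 0.0149 + 0.0007 = 0.5635
TFR = 5 × 0.5635 = 2.8175
GRR = 0.49261 × 2.8175 = 1.38793

1.388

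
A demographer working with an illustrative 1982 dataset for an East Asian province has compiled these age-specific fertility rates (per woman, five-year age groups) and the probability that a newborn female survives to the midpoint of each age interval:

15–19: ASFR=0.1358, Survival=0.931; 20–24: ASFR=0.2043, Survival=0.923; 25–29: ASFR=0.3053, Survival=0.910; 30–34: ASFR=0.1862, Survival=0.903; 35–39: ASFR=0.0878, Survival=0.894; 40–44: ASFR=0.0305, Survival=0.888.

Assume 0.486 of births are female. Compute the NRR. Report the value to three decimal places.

Proportion female at birth = 0.486.
Each age group contributes 5 × ASFR × survival:
  15–19: 5 × 0.1358 × 0.931 = 0.63215
  20–24: 5 × 0.2043 × 0.923 = 0.94284
  25–29: 5 × 0.3053 × 0.910 = 1.38912
  30–34: 5 × 0.1862 × 0.903 = 0.84069
  35–39: 5 × 0.0878 × 0.894 = 0.39247
  40–44: 5 × 0.0305 × 0.888 = 0.13542
Sum = 4.33269
NRR = 0.486 × 4.33269 = 2.10569

2.106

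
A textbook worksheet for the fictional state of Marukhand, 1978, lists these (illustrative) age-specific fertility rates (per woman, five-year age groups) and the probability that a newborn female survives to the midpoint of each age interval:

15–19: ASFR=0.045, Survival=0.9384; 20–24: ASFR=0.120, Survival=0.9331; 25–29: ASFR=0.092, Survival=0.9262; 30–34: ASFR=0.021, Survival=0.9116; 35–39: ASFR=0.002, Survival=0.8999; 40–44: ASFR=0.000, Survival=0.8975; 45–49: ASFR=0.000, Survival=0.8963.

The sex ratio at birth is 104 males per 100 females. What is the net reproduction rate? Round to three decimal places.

0.638

Proportion female at birth = 100 / (100 + 104) = 0.49020.
Survival-weighted fertility by age (5·fₓ·Sₓ):
  15–19: 5 × 0.045 × 0.9384 = 0.21114
  20–24: 5 × 0.120 × 0.9331 = 0.55986
  25–29: 5 × 0.092 × 0.9262 = 0.42605
  30–34: 5 × 0.021 × 0.9116 = 0.09572
  35–39: 5 × 0.002 × 0.8999 = 0.00900
  40–44: 5 × 0.000 × 0.8975 = 0.00000
  45–49: 5 × 0.000 × 0.8963 = 0.00000
Sum = 1.30177
NRR = 0.49020 × 1.30177 = 0.63813
NRR < 1, so the cohort does not fully replace itself.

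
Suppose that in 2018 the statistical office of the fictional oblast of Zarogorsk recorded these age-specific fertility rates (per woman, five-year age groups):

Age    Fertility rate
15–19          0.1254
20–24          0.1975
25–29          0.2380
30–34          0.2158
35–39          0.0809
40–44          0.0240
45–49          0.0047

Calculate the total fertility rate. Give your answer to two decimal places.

4.43

Sum of ASFRs = 0.1254 + 0.1975 + 0.2380 + 0.2158 + 0.0809 + 0.0240 + 0.0047 = 0.8863
TFR = 5 × 0.8863 = 4.4315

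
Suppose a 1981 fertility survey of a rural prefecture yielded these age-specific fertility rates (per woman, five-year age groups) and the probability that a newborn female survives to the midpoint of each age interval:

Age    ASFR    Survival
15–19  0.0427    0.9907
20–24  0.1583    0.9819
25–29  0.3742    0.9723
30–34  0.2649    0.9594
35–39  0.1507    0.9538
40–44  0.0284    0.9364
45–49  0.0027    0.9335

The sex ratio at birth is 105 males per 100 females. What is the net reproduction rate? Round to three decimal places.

Proportion female at birth = 100 / (100 + 105) = 0.48780.
Each age group contributes 5 × ASFR × survival:
  15–19: 5 × 0.0427 × 0.9907 = 0.21151
  20–24: 5 × 0.1583 × 0.9819 = 0.77717
  25–29: 5 × 0.3742 × 0.9723 = 1.81917
  30–34: 5 × 0.2649 × 0.9594 = 1.27073
  35–39: 5 × 0.1507 × 0.9538 = 0.71869
  40–44: 5 × 0.0284 × 0.9364 = 0.13297
  45–49: 5 × 0.0027 × 0.9335 = 0.01260
Sum = 4.94284
NRR = 0.48780 × 4.94284 = 2.41112
NRR > 1, so each generation more than replaces itself.

2.411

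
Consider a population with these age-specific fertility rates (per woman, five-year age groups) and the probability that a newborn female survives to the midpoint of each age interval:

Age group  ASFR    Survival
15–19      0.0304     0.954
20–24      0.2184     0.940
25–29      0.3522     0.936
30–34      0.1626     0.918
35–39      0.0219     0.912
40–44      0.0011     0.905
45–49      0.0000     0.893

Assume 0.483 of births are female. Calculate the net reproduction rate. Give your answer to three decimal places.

Proportion female at birth = 0.483.
Per-age-group product (5 × ASFR × survival probability):
  15–19: 5 × 0.0304 × 0.954 = 0.14501
  20–24: 5 × 0.2184 × 0.940 = 1.02648
  25–29: 5 × 0.3522 × 0.936 = 1.64830
  30–34: 5 × 0.1626 × 0.918 = 0.74633
  35–39: 5 × 0.0219 × 0.912 = 0.09986
  40–44: 5 × 0.0011 × 0.905 = 0.00498
  45–49: 5 × 0.0000 × 0.893 = 0.00000
Sum = 3.67096
NRR = 0.483 × 3.67096 = 1.77307

1.773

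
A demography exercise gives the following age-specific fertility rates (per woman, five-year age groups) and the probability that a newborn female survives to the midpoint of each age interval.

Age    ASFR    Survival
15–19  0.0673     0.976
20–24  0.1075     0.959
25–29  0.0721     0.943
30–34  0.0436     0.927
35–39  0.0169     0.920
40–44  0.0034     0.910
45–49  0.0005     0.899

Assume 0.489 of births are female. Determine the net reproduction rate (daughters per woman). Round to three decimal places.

0.724

Proportion female at birth = 0.489.
Per-age-group product (5 × ASFR × survival probability):
  15–19: 5 × 0.0673 × 0.976 = 0.32842
  20–24: 5 × 0.1075 × 0.959 = 0.51546
  25–29: 5 × 0.0721 × 0.943 = 0.33995
  30–34: 5 × 0.0436 × 0.927 = 0.20209
  35–39: 5 × 0.0169 × 0.920 = 0.07774
  40–44: 5 × 0.0034 × 0.910 = 0.01547
  45–49: 5 × 0.0005 × 0.899 = 0.00225
Sum = 1.48138
NRR = 0.489 × 1.48138 = 0.72439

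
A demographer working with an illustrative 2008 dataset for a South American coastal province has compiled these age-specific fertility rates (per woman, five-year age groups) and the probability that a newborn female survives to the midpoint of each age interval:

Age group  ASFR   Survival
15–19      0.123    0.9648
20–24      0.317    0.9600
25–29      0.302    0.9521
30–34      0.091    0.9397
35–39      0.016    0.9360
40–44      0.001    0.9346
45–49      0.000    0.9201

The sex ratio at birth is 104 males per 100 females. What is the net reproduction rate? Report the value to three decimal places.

1.990

Proportion female at birth = 100 / (100 + 104) = 0.49020.
Per-age-group product (5 × ASFR × survival probability):
  15–19: 5 × 0.123 × 0.9648 = 0.59335
  20–24: 5 × 0.317 × 0.9600 = 1.52160
  25–29: 5 × 0.302 × 0.9521 = 1.43767
  30–34: 5 × 0.091 × 0.9397 = 0.42756
  35–39: 5 × 0.016 × 0.9360 = 0.07488
  40–44: 5 × 0.001 × 0.9346 = 0.00467
  45–49: 5 × 0.000 × 0.9201 = 0.00000
Sum = 4.05973
NRR = 0.49020 × 4.05973 = 1.99008
NRR > 1, so each generation more than replaces itself.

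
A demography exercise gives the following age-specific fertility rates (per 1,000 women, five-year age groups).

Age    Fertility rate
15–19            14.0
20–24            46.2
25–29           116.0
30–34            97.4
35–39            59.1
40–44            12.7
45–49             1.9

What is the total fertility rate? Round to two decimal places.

1.74

Sum of ASFRs = 14.0 + 46.2 + 116.0 + 97.4 + 59.1 + 12.7 + 1.9 = 347.3
TFR = 5 × 347.3 / 1000 = 1.7365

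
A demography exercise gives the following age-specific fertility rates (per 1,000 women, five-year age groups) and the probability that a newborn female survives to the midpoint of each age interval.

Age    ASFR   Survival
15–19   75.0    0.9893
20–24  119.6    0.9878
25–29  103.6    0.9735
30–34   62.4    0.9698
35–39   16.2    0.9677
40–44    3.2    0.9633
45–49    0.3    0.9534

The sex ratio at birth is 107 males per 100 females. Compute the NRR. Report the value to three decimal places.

0.900

Proportion female at birth = 100 / (100 + 107) = 0.48309.
Survival-weighted fertility by age (5·fₓ·Sₓ):
  15–19: 5 × 75.0/1000 × 0.9893 = 0.37099
  20–24: 5 × 119.6/1000 × 0.9878 = 0.59070
  25–29: 5 × 103.6/1000 × 0.9735 = 0.50427
  30–34: 5 × 62.4/1000 × 0.9698 = 0.30258
  35–39: 5 × 16.2/1000 × 0.9677 = 0.07838
  40–44: 5 × 3.2/1000 × 0.9633 = 0.01541
  45–49: 5 × 0.3/1000 × 0.9534 = 0.00143
Sum = 1.86376
NRR = 0.48309 × 1.86376 = 0.90036
An NRR under 1 implies long-run decline under these rates.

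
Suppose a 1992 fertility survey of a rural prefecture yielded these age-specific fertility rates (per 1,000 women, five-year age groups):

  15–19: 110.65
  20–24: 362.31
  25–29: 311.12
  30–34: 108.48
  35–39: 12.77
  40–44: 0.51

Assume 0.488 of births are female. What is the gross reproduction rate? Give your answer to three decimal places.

2.210

Proportion female at birth = 0.488.
Sum of ASFRs = 110.65 + 362.31 + 311.12 + 108.48 + 12.77 + 0.51 = 905.84
TFR = 5 × 905.84 / 1000 = 4.5292
GRR = 0.488 × 4.5292 = 2.21025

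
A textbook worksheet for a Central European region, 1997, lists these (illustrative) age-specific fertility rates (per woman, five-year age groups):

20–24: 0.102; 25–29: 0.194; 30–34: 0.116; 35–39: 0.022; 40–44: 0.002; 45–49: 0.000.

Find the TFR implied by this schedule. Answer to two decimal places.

2.18

Sum of ASFRs = 0.102 + 0.194 + 0.116 + 0.022 + 0.002 + 0.000 = 0.436
TFR = 5 × 0.436 = 2.18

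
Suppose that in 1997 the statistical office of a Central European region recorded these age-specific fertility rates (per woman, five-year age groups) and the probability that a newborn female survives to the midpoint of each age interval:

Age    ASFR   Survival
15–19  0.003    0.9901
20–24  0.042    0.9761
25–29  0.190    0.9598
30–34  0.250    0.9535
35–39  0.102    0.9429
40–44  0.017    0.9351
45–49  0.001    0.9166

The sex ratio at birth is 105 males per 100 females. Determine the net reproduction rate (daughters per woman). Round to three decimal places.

Proportion female at birth = 100 / (100 + 105) = 0.48780.
Per-age-group product (5 × ASFR × survival probability):
  15–19: 5 × 0.003 × 0.9901 = 0.01485
  20–24: 5 × 0.042 × 0.9761 = 0.20498
  25–29: 5 × 0.190 × 0.9598 = 0.91181
  30–34: 5 × 0.250 × 0.9535 = 1.19188
  35–39: 5 × 0.102 × 0.9429 = 0.48088
  40–44: 5 × 0.017 × 0.9351 = 0.07948
  45–49: 5 × 0.001 × 0.9166 = 0.00458
Sum = 2.88846
NRR = 0.48780 × 2.88846 = 1.40899
NRR > 1, so each generation more than replaces itself.

1.409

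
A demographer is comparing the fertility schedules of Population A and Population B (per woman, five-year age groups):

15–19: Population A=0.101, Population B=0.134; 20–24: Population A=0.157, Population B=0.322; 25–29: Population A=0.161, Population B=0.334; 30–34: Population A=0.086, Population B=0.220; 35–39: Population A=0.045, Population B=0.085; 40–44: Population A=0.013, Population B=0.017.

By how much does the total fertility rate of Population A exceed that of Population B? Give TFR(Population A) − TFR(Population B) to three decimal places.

-2.745

Population A:
  Sum of ASFRs = 0.101 + 0.157 + 0.161 + 0.086 + 0.045 + 0.013 = 0.563
  TFR = 5 × 0.563 = 2.815
Population B:
  Sum of ASFRs = 0.134 + 0.322 + 0.334 + 0.220 + 0.085 + 0.017 = 1.112
  TFR = 5 × 1.112 = 5.56
Difference = 2.815 − 5.56 = -2.745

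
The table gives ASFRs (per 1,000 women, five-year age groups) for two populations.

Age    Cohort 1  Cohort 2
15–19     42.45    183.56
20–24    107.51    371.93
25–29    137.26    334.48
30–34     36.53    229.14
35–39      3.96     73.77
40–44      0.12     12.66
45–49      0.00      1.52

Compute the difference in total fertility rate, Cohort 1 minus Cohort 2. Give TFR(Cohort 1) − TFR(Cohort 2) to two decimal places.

-4.40

Cohort 1:
  Sum of ASFRs = 42.45 + 107.51 + 137.26 + 36.53 + 3.96 + 0.12 + 0.00 = 327.83
  TFR = 5 × 327.83 / 1000 = 1.63915
Cohort 2:
  Sum of ASFRs = 183.56 + 371.93 + 334.48 + 229.14 + 73.77 + 12.66 + 1.52 = 1207.06
  TFR = 5 × 1207.06 / 1000 = 6.0353
Difference = 1.63915 − 6.0353 = -4.39615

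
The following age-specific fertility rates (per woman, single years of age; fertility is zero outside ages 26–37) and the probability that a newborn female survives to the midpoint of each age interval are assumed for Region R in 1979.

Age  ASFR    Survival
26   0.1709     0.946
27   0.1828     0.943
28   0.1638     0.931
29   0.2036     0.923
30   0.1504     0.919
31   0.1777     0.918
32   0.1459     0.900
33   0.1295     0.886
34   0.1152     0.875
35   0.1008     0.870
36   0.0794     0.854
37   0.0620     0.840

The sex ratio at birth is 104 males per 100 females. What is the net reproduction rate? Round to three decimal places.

0.750

Proportion female at birth = 100 / (100 + 104) = 0.49020.
Each age group contributes 1 × ASFR × survival:
  26: 1 × 0.1709 × 0.946 = 0.16167
  27: 1 × 0.1828 × 0.943 = 0.17238
  28: 1 × 0.1638 × 0.931 = 0.15250
  29: 1 × 0.2036 × 0.923 = 0.18792
  30: 1 × 0.1504 × 0.919 = 0.13822
  31: 1 × 0.1777 × 0.918 = 0.16313
  32: 1 × 0.1459 × 0.900 = 0.13131
  33: 1 × 0.1295 × 0.886 = 0.11474
  34: 1 × 0.1152 × 0.875 = 0.10080
  35: 1 × 0.1008 × 0.870 = 0.08770
  36: 1 × 0.0794 × 0.854 = 0.06781
  37: 1 × 0.0620 × 0.840 = 0.05208
Sum = 1.53026
NRR = 0.49020 × 1.53026 = 0.75013
With NRR below 1 the population is below replacement fertility.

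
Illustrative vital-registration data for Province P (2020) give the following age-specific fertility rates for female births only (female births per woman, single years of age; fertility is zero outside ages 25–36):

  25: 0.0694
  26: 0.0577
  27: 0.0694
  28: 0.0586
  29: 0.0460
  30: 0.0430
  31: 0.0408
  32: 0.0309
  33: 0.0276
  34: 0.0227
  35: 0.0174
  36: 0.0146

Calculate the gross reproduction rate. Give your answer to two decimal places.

Sum of female ASFRs = 0.0694 + 0.0577 + 0.0694 + 0.0586 + 0.0460 + 0.0430 + 0.0408 + 0.0309 + 0.0276 + 0.0227 + 0.0174 + 0.0146 = 0.4981
GRR = 0.4981

0.50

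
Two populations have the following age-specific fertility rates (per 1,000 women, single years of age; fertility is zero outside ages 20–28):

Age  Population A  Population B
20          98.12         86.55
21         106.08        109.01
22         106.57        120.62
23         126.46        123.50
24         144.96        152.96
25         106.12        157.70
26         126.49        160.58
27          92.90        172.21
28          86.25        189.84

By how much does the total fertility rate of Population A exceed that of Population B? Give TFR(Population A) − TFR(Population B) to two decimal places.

Population A:
  Sum of ASFRs = 98.12 + 106.08 + 106.57 + 126.46 + 144.96 + 106.12 + 126.49 + 92.90 + 86.25 = 993.95
  TFR = 993.95 / 1000 = 0.99395
Population B:
  Sum of ASFRs = 86.55 + 109.01 + 120.62 + 123.50 + 152.96 + 157.70 + 160.58 + 172.21 + 189.84 = 1272.97
  TFR = 1272.97 / 1000 = 1.27297
Difference = 0.99395 − 1.27297 = -0.27902

-0.28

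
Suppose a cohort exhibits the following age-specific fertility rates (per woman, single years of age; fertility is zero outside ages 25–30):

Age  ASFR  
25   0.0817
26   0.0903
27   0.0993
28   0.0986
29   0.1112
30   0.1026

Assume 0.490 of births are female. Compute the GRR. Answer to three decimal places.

Proportion female at birth = 0.490.
Sum of ASFRs = 0.0817 + 0.0903 + 0.0993 + 0.0986 + 0.1112 + 0.1026 = 0.5837
TFR = 0.5837
GRR = 0.490 × 0.5837 = 0.28601

0.286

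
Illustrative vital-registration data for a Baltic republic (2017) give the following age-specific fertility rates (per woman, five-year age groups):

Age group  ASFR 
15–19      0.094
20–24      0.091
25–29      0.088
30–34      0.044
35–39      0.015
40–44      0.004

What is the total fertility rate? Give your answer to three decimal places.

Sum of ASFRs = 0.094 + 0.091 + 0.088 + 0.044 + 0.015 + 0.004 = 0.336
TFR = 5 × 0.336 = 1.68

1.680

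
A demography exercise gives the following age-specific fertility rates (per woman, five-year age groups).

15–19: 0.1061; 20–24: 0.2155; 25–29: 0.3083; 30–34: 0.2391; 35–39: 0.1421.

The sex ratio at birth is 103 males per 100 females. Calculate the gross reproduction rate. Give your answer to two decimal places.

2.49

Proportion female at birth = 100 / (100 + 103) = 0.49261.
Sum of ASFRs = 0.1061 + 0.2155 + 0.3083 + 0.2391 + 0.1421 = 1.0111
TFR = 5 × 1.0111 = 5.0555
GRR = 0.49261 × 5.0555 = 2.49039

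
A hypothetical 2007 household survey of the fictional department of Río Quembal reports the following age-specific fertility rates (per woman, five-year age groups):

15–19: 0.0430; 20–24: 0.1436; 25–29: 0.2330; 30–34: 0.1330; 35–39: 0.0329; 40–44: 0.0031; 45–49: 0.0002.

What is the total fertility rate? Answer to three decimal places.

Sum of ASFRs = 0.0430 + 0.1436 + 0.2330 + 0.1330 + 0.0329 + 0.0031 + 0.0002 = 0.5888
TFR = 5 × 0.5888 = 2.944

2.944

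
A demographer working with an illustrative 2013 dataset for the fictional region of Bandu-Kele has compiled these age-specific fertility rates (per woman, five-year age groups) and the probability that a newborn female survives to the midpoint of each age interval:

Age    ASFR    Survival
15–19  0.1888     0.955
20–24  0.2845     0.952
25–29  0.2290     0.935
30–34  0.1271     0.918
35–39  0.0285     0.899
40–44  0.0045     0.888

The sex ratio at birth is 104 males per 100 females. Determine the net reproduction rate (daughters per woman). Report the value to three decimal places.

Proportion female at birth = 100 / (100 + 104) = 0.49020.
Survival-weighted fertility by age (5·fₓ·Sₓ):
  15–19: 5 × 0.1888 × 0.955 = 0.90152
  20–24: 5 × 0.2845 × 0.952 = 1.35422
  25–29: 5 × 0.2290 × 0.935 = 1.07058
  30–34: 5 × 0.1271 × 0.918 = 0.58339
  35–39: 5 × 0.0285 × 0.899 = 0.12811
  40–44: 5 × 0.0045 × 0.888 = 0.01998
Sum = 4.05780
NRR = 0.49020 × 4.05780 = 1.98913
NRR > 1, so each generation more than replaces itself.

1.989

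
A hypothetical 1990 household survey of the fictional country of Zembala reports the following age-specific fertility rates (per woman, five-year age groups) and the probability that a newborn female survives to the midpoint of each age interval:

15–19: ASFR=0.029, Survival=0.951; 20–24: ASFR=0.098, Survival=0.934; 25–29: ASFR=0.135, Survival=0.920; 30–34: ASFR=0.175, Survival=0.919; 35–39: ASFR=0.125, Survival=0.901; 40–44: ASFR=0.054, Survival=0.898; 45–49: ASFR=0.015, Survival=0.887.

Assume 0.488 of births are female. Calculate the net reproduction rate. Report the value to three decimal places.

Proportion female at birth = 0.488.
Per-age-group product (5 × ASFR × survival probability):
  15–19: 5 × 0.029 × 0.951 = 0.13790
  20–24: 5 × 0.098 × 0.934 = 0.45766
  25–29: 5 × 0.135 × 0.920 = 0.62100
  30–34: 5 × 0.175 × 0.919 = 0.80413
  35–39: 5 × 0.125 × 0.901 = 0.56313
  40–44: 5 × 0.054 × 0.898 = 0.24246
  45–49: 5 × 0.015 × 0.887 = 0.06653
Sum = 2.89281
NRR = 0.488 × 2.89281 = 1.41169

1.412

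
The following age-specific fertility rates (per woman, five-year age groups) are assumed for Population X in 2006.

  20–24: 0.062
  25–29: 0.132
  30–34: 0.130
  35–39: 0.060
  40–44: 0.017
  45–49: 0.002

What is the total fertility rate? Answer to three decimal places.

Sum of ASFRs = 0.062 + 0.132 + 0.130 + 0.060 + 0.017 + 0.002 = 0.403
TFR = 5 × 0.403 = 2.015

2.015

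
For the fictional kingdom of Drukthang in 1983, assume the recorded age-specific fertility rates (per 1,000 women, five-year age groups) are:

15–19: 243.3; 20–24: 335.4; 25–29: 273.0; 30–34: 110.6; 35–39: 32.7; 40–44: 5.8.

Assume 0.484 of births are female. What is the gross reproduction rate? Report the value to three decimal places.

2.422

Proportion female at birth = 0.484.
Sum of ASFRs = 243.3 + 335.4 + 273.0 + 110.6 + 32.7 + 5.8 = 1000.8
TFR = 5 × 1000.8 / 1000 = 5.004
GRR = 0.484 × 5.004 = 2.42194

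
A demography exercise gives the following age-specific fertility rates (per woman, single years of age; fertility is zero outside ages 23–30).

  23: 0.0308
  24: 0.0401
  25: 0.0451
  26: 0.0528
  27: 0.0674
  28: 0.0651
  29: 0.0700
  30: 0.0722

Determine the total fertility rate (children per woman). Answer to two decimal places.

Sum of ASFRs = 0.0308 + 0.0401 + 0.0451 + 0.0528 + 0.0674 + 0.0651 + 0.0700 + 0.0722 = 0.4435
TFR = 0.4435

0.44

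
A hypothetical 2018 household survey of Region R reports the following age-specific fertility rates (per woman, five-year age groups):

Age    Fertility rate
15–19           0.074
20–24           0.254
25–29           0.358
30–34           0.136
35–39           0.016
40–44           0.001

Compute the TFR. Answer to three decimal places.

4.195

Sum of ASFRs = 0.074 + 0.254 + 0.358 + 0.136 + 0.016 + 0.001 = 0.839
TFR = 5 × 0.839 = 4.195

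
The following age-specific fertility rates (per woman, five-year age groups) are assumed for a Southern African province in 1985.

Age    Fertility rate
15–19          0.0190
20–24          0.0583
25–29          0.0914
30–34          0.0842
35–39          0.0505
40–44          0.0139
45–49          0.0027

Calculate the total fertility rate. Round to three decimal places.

Sum of ASFRs = 0.0190 + 0.0583 + 0.0914 + 0.0842 + 0.0505 + 0.0139 + 0.0027 = 0.3200
TFR = 5 × 0.3200 = 1.6

1.600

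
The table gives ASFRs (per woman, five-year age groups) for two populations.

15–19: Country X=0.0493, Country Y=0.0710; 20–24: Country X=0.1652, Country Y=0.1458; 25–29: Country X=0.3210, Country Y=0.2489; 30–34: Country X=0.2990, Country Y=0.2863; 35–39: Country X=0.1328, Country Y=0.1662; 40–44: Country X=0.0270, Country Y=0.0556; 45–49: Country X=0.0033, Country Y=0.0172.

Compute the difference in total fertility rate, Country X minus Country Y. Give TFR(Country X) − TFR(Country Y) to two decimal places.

Country X:
  Sum of ASFRs = 0.0493 + 0.1652 + 0.3210 + 0.2990 + 0.1328 + 0.0270 + 0.0033 = 0.9976
  TFR = 5 × 0.9976 = 4.988
Country Y:
  Sum of ASFRs = 0.0710 + 0.1458 + 0.2489 + 0.2863 + 0.1662 + 0.0556 + 0.0172 = 0.9910
  TFR = 5 × 0.9910 = 4.955
Difference = 4.988 − 4.955 = 0.033

0.03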